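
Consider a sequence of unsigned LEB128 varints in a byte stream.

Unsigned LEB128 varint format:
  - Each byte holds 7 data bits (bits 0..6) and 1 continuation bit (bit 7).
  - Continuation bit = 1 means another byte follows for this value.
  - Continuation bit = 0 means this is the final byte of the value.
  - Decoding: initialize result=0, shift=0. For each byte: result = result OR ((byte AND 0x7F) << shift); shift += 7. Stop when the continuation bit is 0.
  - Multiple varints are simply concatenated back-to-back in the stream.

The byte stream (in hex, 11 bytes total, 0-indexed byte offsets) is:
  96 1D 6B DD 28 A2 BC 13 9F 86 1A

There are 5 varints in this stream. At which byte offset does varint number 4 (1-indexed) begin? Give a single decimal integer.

Answer: 5

Derivation:
  byte[0]=0x96 cont=1 payload=0x16=22: acc |= 22<<0 -> acc=22 shift=7
  byte[1]=0x1D cont=0 payload=0x1D=29: acc |= 29<<7 -> acc=3734 shift=14 [end]
Varint 1: bytes[0:2] = 96 1D -> value 3734 (2 byte(s))
  byte[2]=0x6B cont=0 payload=0x6B=107: acc |= 107<<0 -> acc=107 shift=7 [end]
Varint 2: bytes[2:3] = 6B -> value 107 (1 byte(s))
  byte[3]=0xDD cont=1 payload=0x5D=93: acc |= 93<<0 -> acc=93 shift=7
  byte[4]=0x28 cont=0 payload=0x28=40: acc |= 40<<7 -> acc=5213 shift=14 [end]
Varint 3: bytes[3:5] = DD 28 -> value 5213 (2 byte(s))
  byte[5]=0xA2 cont=1 payload=0x22=34: acc |= 34<<0 -> acc=34 shift=7
  byte[6]=0xBC cont=1 payload=0x3C=60: acc |= 60<<7 -> acc=7714 shift=14
  byte[7]=0x13 cont=0 payload=0x13=19: acc |= 19<<14 -> acc=319010 shift=21 [end]
Varint 4: bytes[5:8] = A2 BC 13 -> value 319010 (3 byte(s))
  byte[8]=0x9F cont=1 payload=0x1F=31: acc |= 31<<0 -> acc=31 shift=7
  byte[9]=0x86 cont=1 payload=0x06=6: acc |= 6<<7 -> acc=799 shift=14
  byte[10]=0x1A cont=0 payload=0x1A=26: acc |= 26<<14 -> acc=426783 shift=21 [end]
Varint 5: bytes[8:11] = 9F 86 1A -> value 426783 (3 byte(s))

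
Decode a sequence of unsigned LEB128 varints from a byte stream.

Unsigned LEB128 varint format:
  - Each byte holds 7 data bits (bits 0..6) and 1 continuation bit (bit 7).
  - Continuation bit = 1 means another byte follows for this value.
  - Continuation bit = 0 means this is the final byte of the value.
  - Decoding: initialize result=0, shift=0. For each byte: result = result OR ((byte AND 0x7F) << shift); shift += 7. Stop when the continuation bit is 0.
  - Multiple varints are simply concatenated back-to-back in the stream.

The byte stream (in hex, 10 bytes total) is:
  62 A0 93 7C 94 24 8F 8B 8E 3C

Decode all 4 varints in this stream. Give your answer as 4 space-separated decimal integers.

Answer: 98 2034080 4628 126059919

Derivation:
  byte[0]=0x62 cont=0 payload=0x62=98: acc |= 98<<0 -> acc=98 shift=7 [end]
Varint 1: bytes[0:1] = 62 -> value 98 (1 byte(s))
  byte[1]=0xA0 cont=1 payload=0x20=32: acc |= 32<<0 -> acc=32 shift=7
  byte[2]=0x93 cont=1 payload=0x13=19: acc |= 19<<7 -> acc=2464 shift=14
  byte[3]=0x7C cont=0 payload=0x7C=124: acc |= 124<<14 -> acc=2034080 shift=21 [end]
Varint 2: bytes[1:4] = A0 93 7C -> value 2034080 (3 byte(s))
  byte[4]=0x94 cont=1 payload=0x14=20: acc |= 20<<0 -> acc=20 shift=7
  byte[5]=0x24 cont=0 payload=0x24=36: acc |= 36<<7 -> acc=4628 shift=14 [end]
Varint 3: bytes[4:6] = 94 24 -> value 4628 (2 byte(s))
  byte[6]=0x8F cont=1 payload=0x0F=15: acc |= 15<<0 -> acc=15 shift=7
  byte[7]=0x8B cont=1 payload=0x0B=11: acc |= 11<<7 -> acc=1423 shift=14
  byte[8]=0x8E cont=1 payload=0x0E=14: acc |= 14<<14 -> acc=230799 shift=21
  byte[9]=0x3C cont=0 payload=0x3C=60: acc |= 60<<21 -> acc=126059919 shift=28 [end]
Varint 4: bytes[6:10] = 8F 8B 8E 3C -> value 126059919 (4 byte(s))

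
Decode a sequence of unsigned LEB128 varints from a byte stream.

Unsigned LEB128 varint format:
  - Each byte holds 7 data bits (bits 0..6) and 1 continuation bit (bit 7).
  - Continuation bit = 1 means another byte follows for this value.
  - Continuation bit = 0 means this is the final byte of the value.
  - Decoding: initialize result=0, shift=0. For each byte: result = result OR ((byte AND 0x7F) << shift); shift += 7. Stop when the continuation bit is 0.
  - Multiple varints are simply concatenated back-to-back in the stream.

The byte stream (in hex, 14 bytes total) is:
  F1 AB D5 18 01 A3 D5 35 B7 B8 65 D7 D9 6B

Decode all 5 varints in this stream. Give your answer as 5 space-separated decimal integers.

  byte[0]=0xF1 cont=1 payload=0x71=113: acc |= 113<<0 -> acc=113 shift=7
  byte[1]=0xAB cont=1 payload=0x2B=43: acc |= 43<<7 -> acc=5617 shift=14
  byte[2]=0xD5 cont=1 payload=0x55=85: acc |= 85<<14 -> acc=1398257 shift=21
  byte[3]=0x18 cont=0 payload=0x18=24: acc |= 24<<21 -> acc=51729905 shift=28 [end]
Varint 1: bytes[0:4] = F1 AB D5 18 -> value 51729905 (4 byte(s))
  byte[4]=0x01 cont=0 payload=0x01=1: acc |= 1<<0 -> acc=1 shift=7 [end]
Varint 2: bytes[4:5] = 01 -> value 1 (1 byte(s))
  byte[5]=0xA3 cont=1 payload=0x23=35: acc |= 35<<0 -> acc=35 shift=7
  byte[6]=0xD5 cont=1 payload=0x55=85: acc |= 85<<7 -> acc=10915 shift=14
  byte[7]=0x35 cont=0 payload=0x35=53: acc |= 53<<14 -> acc=879267 shift=21 [end]
Varint 3: bytes[5:8] = A3 D5 35 -> value 879267 (3 byte(s))
  byte[8]=0xB7 cont=1 payload=0x37=55: acc |= 55<<0 -> acc=55 shift=7
  byte[9]=0xB8 cont=1 payload=0x38=56: acc |= 56<<7 -> acc=7223 shift=14
  byte[10]=0x65 cont=0 payload=0x65=101: acc |= 101<<14 -> acc=1662007 shift=21 [end]
Varint 4: bytes[8:11] = B7 B8 65 -> value 1662007 (3 byte(s))
  byte[11]=0xD7 cont=1 payload=0x57=87: acc |= 87<<0 -> acc=87 shift=7
  byte[12]=0xD9 cont=1 payload=0x59=89: acc |= 89<<7 -> acc=11479 shift=14
  byte[13]=0x6B cont=0 payload=0x6B=107: acc |= 107<<14 -> acc=1764567 shift=21 [end]
Varint 5: bytes[11:14] = D7 D9 6B -> value 1764567 (3 byte(s))

Answer: 51729905 1 879267 1662007 1764567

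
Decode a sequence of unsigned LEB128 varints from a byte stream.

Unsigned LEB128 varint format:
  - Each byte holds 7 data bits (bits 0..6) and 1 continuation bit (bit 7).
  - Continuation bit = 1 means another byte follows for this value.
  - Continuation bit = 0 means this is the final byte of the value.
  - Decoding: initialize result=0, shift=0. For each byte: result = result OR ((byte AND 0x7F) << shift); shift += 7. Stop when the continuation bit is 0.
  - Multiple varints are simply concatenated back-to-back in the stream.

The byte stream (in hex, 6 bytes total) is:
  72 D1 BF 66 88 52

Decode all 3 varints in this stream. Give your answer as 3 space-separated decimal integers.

  byte[0]=0x72 cont=0 payload=0x72=114: acc |= 114<<0 -> acc=114 shift=7 [end]
Varint 1: bytes[0:1] = 72 -> value 114 (1 byte(s))
  byte[1]=0xD1 cont=1 payload=0x51=81: acc |= 81<<0 -> acc=81 shift=7
  byte[2]=0xBF cont=1 payload=0x3F=63: acc |= 63<<7 -> acc=8145 shift=14
  byte[3]=0x66 cont=0 payload=0x66=102: acc |= 102<<14 -> acc=1679313 shift=21 [end]
Varint 2: bytes[1:4] = D1 BF 66 -> value 1679313 (3 byte(s))
  byte[4]=0x88 cont=1 payload=0x08=8: acc |= 8<<0 -> acc=8 shift=7
  byte[5]=0x52 cont=0 payload=0x52=82: acc |= 82<<7 -> acc=10504 shift=14 [end]
Varint 3: bytes[4:6] = 88 52 -> value 10504 (2 byte(s))

Answer: 114 1679313 10504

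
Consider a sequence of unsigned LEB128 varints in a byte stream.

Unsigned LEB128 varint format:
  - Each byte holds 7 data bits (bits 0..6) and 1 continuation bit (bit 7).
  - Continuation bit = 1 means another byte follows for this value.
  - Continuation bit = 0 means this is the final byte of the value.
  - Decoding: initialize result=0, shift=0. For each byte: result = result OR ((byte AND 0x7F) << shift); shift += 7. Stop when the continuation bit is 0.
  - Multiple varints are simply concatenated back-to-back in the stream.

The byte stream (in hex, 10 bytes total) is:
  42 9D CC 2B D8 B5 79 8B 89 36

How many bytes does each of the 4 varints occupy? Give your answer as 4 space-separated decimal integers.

Answer: 1 3 3 3

Derivation:
  byte[0]=0x42 cont=0 payload=0x42=66: acc |= 66<<0 -> acc=66 shift=7 [end]
Varint 1: bytes[0:1] = 42 -> value 66 (1 byte(s))
  byte[1]=0x9D cont=1 payload=0x1D=29: acc |= 29<<0 -> acc=29 shift=7
  byte[2]=0xCC cont=1 payload=0x4C=76: acc |= 76<<7 -> acc=9757 shift=14
  byte[3]=0x2B cont=0 payload=0x2B=43: acc |= 43<<14 -> acc=714269 shift=21 [end]
Varint 2: bytes[1:4] = 9D CC 2B -> value 714269 (3 byte(s))
  byte[4]=0xD8 cont=1 payload=0x58=88: acc |= 88<<0 -> acc=88 shift=7
  byte[5]=0xB5 cont=1 payload=0x35=53: acc |= 53<<7 -> acc=6872 shift=14
  byte[6]=0x79 cont=0 payload=0x79=121: acc |= 121<<14 -> acc=1989336 shift=21 [end]
Varint 3: bytes[4:7] = D8 B5 79 -> value 1989336 (3 byte(s))
  byte[7]=0x8B cont=1 payload=0x0B=11: acc |= 11<<0 -> acc=11 shift=7
  byte[8]=0x89 cont=1 payload=0x09=9: acc |= 9<<7 -> acc=1163 shift=14
  byte[9]=0x36 cont=0 payload=0x36=54: acc |= 54<<14 -> acc=885899 shift=21 [end]
Varint 4: bytes[7:10] = 8B 89 36 -> value 885899 (3 byte(s))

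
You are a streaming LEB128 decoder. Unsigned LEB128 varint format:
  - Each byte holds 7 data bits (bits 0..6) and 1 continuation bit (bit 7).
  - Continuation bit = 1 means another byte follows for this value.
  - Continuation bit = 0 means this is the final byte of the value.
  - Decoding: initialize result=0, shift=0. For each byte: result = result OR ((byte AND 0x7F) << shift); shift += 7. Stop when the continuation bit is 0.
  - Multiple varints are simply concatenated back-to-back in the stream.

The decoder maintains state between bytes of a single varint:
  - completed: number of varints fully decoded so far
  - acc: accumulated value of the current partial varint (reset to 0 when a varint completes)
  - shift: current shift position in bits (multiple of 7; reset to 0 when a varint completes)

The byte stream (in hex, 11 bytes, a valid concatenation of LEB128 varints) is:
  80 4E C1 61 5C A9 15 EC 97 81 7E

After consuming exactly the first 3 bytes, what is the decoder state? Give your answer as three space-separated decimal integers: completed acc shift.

Answer: 1 65 7

Derivation:
byte[0]=0x80 cont=1 payload=0x00: acc |= 0<<0 -> completed=0 acc=0 shift=7
byte[1]=0x4E cont=0 payload=0x4E: varint #1 complete (value=9984); reset -> completed=1 acc=0 shift=0
byte[2]=0xC1 cont=1 payload=0x41: acc |= 65<<0 -> completed=1 acc=65 shift=7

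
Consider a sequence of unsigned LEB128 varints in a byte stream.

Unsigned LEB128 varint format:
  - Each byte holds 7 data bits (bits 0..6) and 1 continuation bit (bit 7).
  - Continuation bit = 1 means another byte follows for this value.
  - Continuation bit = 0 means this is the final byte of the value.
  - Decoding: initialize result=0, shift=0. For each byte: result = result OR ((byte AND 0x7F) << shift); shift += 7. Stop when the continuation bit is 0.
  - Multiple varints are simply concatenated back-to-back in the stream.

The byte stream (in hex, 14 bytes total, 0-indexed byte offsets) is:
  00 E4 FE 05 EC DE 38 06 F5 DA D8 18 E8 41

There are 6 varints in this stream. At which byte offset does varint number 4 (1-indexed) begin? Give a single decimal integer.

  byte[0]=0x00 cont=0 payload=0x00=0: acc |= 0<<0 -> acc=0 shift=7 [end]
Varint 1: bytes[0:1] = 00 -> value 0 (1 byte(s))
  byte[1]=0xE4 cont=1 payload=0x64=100: acc |= 100<<0 -> acc=100 shift=7
  byte[2]=0xFE cont=1 payload=0x7E=126: acc |= 126<<7 -> acc=16228 shift=14
  byte[3]=0x05 cont=0 payload=0x05=5: acc |= 5<<14 -> acc=98148 shift=21 [end]
Varint 2: bytes[1:4] = E4 FE 05 -> value 98148 (3 byte(s))
  byte[4]=0xEC cont=1 payload=0x6C=108: acc |= 108<<0 -> acc=108 shift=7
  byte[5]=0xDE cont=1 payload=0x5E=94: acc |= 94<<7 -> acc=12140 shift=14
  byte[6]=0x38 cont=0 payload=0x38=56: acc |= 56<<14 -> acc=929644 shift=21 [end]
Varint 3: bytes[4:7] = EC DE 38 -> value 929644 (3 byte(s))
  byte[7]=0x06 cont=0 payload=0x06=6: acc |= 6<<0 -> acc=6 shift=7 [end]
Varint 4: bytes[7:8] = 06 -> value 6 (1 byte(s))
  byte[8]=0xF5 cont=1 payload=0x75=117: acc |= 117<<0 -> acc=117 shift=7
  byte[9]=0xDA cont=1 payload=0x5A=90: acc |= 90<<7 -> acc=11637 shift=14
  byte[10]=0xD8 cont=1 payload=0x58=88: acc |= 88<<14 -> acc=1453429 shift=21
  byte[11]=0x18 cont=0 payload=0x18=24: acc |= 24<<21 -> acc=51785077 shift=28 [end]
Varint 5: bytes[8:12] = F5 DA D8 18 -> value 51785077 (4 byte(s))
  byte[12]=0xE8 cont=1 payload=0x68=104: acc |= 104<<0 -> acc=104 shift=7
  byte[13]=0x41 cont=0 payload=0x41=65: acc |= 65<<7 -> acc=8424 shift=14 [end]
Varint 6: bytes[12:14] = E8 41 -> value 8424 (2 byte(s))

Answer: 7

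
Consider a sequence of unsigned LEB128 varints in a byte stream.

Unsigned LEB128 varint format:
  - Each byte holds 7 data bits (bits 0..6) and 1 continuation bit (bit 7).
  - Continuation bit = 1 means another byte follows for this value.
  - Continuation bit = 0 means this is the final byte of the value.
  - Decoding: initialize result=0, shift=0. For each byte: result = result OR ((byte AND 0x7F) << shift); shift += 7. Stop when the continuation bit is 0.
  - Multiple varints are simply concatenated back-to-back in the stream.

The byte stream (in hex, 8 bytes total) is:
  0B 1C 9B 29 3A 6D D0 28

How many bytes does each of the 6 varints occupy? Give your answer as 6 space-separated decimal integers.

Answer: 1 1 2 1 1 2

Derivation:
  byte[0]=0x0B cont=0 payload=0x0B=11: acc |= 11<<0 -> acc=11 shift=7 [end]
Varint 1: bytes[0:1] = 0B -> value 11 (1 byte(s))
  byte[1]=0x1C cont=0 payload=0x1C=28: acc |= 28<<0 -> acc=28 shift=7 [end]
Varint 2: bytes[1:2] = 1C -> value 28 (1 byte(s))
  byte[2]=0x9B cont=1 payload=0x1B=27: acc |= 27<<0 -> acc=27 shift=7
  byte[3]=0x29 cont=0 payload=0x29=41: acc |= 41<<7 -> acc=5275 shift=14 [end]
Varint 3: bytes[2:4] = 9B 29 -> value 5275 (2 byte(s))
  byte[4]=0x3A cont=0 payload=0x3A=58: acc |= 58<<0 -> acc=58 shift=7 [end]
Varint 4: bytes[4:5] = 3A -> value 58 (1 byte(s))
  byte[5]=0x6D cont=0 payload=0x6D=109: acc |= 109<<0 -> acc=109 shift=7 [end]
Varint 5: bytes[5:6] = 6D -> value 109 (1 byte(s))
  byte[6]=0xD0 cont=1 payload=0x50=80: acc |= 80<<0 -> acc=80 shift=7
  byte[7]=0x28 cont=0 payload=0x28=40: acc |= 40<<7 -> acc=5200 shift=14 [end]
Varint 6: bytes[6:8] = D0 28 -> value 5200 (2 byte(s))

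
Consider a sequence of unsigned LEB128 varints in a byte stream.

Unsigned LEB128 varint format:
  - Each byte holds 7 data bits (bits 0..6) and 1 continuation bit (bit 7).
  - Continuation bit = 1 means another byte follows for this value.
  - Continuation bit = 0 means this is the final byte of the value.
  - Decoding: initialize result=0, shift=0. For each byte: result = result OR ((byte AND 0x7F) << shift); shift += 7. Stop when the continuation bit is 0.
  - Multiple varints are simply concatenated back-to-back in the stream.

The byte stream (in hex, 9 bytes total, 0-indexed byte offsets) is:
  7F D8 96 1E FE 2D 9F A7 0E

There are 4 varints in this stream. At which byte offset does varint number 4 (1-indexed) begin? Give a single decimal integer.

Answer: 6

Derivation:
  byte[0]=0x7F cont=0 payload=0x7F=127: acc |= 127<<0 -> acc=127 shift=7 [end]
Varint 1: bytes[0:1] = 7F -> value 127 (1 byte(s))
  byte[1]=0xD8 cont=1 payload=0x58=88: acc |= 88<<0 -> acc=88 shift=7
  byte[2]=0x96 cont=1 payload=0x16=22: acc |= 22<<7 -> acc=2904 shift=14
  byte[3]=0x1E cont=0 payload=0x1E=30: acc |= 30<<14 -> acc=494424 shift=21 [end]
Varint 2: bytes[1:4] = D8 96 1E -> value 494424 (3 byte(s))
  byte[4]=0xFE cont=1 payload=0x7E=126: acc |= 126<<0 -> acc=126 shift=7
  byte[5]=0x2D cont=0 payload=0x2D=45: acc |= 45<<7 -> acc=5886 shift=14 [end]
Varint 3: bytes[4:6] = FE 2D -> value 5886 (2 byte(s))
  byte[6]=0x9F cont=1 payload=0x1F=31: acc |= 31<<0 -> acc=31 shift=7
  byte[7]=0xA7 cont=1 payload=0x27=39: acc |= 39<<7 -> acc=5023 shift=14
  byte[8]=0x0E cont=0 payload=0x0E=14: acc |= 14<<14 -> acc=234399 shift=21 [end]
Varint 4: bytes[6:9] = 9F A7 0E -> value 234399 (3 byte(s))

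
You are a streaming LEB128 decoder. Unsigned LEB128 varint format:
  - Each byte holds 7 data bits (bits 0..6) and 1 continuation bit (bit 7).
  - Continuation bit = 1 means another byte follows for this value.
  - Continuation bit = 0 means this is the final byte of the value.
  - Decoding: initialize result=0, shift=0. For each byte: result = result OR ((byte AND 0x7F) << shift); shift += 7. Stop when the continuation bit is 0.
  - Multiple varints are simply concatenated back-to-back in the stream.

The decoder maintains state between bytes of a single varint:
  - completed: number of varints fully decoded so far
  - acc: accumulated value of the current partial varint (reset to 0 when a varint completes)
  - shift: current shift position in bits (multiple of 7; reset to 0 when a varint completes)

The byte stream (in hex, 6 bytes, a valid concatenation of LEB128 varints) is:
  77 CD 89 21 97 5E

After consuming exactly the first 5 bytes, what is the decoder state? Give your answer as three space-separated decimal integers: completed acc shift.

Answer: 2 23 7

Derivation:
byte[0]=0x77 cont=0 payload=0x77: varint #1 complete (value=119); reset -> completed=1 acc=0 shift=0
byte[1]=0xCD cont=1 payload=0x4D: acc |= 77<<0 -> completed=1 acc=77 shift=7
byte[2]=0x89 cont=1 payload=0x09: acc |= 9<<7 -> completed=1 acc=1229 shift=14
byte[3]=0x21 cont=0 payload=0x21: varint #2 complete (value=541901); reset -> completed=2 acc=0 shift=0
byte[4]=0x97 cont=1 payload=0x17: acc |= 23<<0 -> completed=2 acc=23 shift=7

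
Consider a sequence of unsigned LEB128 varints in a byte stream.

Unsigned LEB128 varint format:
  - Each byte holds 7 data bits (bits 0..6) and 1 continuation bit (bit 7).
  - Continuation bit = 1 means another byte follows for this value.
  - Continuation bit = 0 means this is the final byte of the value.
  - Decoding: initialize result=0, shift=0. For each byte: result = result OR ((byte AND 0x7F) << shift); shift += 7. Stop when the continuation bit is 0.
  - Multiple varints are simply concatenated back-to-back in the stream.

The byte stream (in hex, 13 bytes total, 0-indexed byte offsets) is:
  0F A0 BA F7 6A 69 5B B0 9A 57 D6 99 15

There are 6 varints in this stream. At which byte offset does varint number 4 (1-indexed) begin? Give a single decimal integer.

  byte[0]=0x0F cont=0 payload=0x0F=15: acc |= 15<<0 -> acc=15 shift=7 [end]
Varint 1: bytes[0:1] = 0F -> value 15 (1 byte(s))
  byte[1]=0xA0 cont=1 payload=0x20=32: acc |= 32<<0 -> acc=32 shift=7
  byte[2]=0xBA cont=1 payload=0x3A=58: acc |= 58<<7 -> acc=7456 shift=14
  byte[3]=0xF7 cont=1 payload=0x77=119: acc |= 119<<14 -> acc=1957152 shift=21
  byte[4]=0x6A cont=0 payload=0x6A=106: acc |= 106<<21 -> acc=224255264 shift=28 [end]
Varint 2: bytes[1:5] = A0 BA F7 6A -> value 224255264 (4 byte(s))
  byte[5]=0x69 cont=0 payload=0x69=105: acc |= 105<<0 -> acc=105 shift=7 [end]
Varint 3: bytes[5:6] = 69 -> value 105 (1 byte(s))
  byte[6]=0x5B cont=0 payload=0x5B=91: acc |= 91<<0 -> acc=91 shift=7 [end]
Varint 4: bytes[6:7] = 5B -> value 91 (1 byte(s))
  byte[7]=0xB0 cont=1 payload=0x30=48: acc |= 48<<0 -> acc=48 shift=7
  byte[8]=0x9A cont=1 payload=0x1A=26: acc |= 26<<7 -> acc=3376 shift=14
  byte[9]=0x57 cont=0 payload=0x57=87: acc |= 87<<14 -> acc=1428784 shift=21 [end]
Varint 5: bytes[7:10] = B0 9A 57 -> value 1428784 (3 byte(s))
  byte[10]=0xD6 cont=1 payload=0x56=86: acc |= 86<<0 -> acc=86 shift=7
  byte[11]=0x99 cont=1 payload=0x19=25: acc |= 25<<7 -> acc=3286 shift=14
  byte[12]=0x15 cont=0 payload=0x15=21: acc |= 21<<14 -> acc=347350 shift=21 [end]
Varint 6: bytes[10:13] = D6 99 15 -> value 347350 (3 byte(s))

Answer: 6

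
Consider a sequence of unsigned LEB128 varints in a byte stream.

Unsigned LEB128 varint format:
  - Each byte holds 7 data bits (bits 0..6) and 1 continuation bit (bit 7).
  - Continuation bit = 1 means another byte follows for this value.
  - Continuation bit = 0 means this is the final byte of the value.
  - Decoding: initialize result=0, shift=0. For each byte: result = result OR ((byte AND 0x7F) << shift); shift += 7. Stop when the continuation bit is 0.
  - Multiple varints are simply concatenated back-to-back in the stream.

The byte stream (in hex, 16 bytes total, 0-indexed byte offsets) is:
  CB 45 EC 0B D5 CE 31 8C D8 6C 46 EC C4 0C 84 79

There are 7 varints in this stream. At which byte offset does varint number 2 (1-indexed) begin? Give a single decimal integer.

Answer: 2

Derivation:
  byte[0]=0xCB cont=1 payload=0x4B=75: acc |= 75<<0 -> acc=75 shift=7
  byte[1]=0x45 cont=0 payload=0x45=69: acc |= 69<<7 -> acc=8907 shift=14 [end]
Varint 1: bytes[0:2] = CB 45 -> value 8907 (2 byte(s))
  byte[2]=0xEC cont=1 payload=0x6C=108: acc |= 108<<0 -> acc=108 shift=7
  byte[3]=0x0B cont=0 payload=0x0B=11: acc |= 11<<7 -> acc=1516 shift=14 [end]
Varint 2: bytes[2:4] = EC 0B -> value 1516 (2 byte(s))
  byte[4]=0xD5 cont=1 payload=0x55=85: acc |= 85<<0 -> acc=85 shift=7
  byte[5]=0xCE cont=1 payload=0x4E=78: acc |= 78<<7 -> acc=10069 shift=14
  byte[6]=0x31 cont=0 payload=0x31=49: acc |= 49<<14 -> acc=812885 shift=21 [end]
Varint 3: bytes[4:7] = D5 CE 31 -> value 812885 (3 byte(s))
  byte[7]=0x8C cont=1 payload=0x0C=12: acc |= 12<<0 -> acc=12 shift=7
  byte[8]=0xD8 cont=1 payload=0x58=88: acc |= 88<<7 -> acc=11276 shift=14
  byte[9]=0x6C cont=0 payload=0x6C=108: acc |= 108<<14 -> acc=1780748 shift=21 [end]
Varint 4: bytes[7:10] = 8C D8 6C -> value 1780748 (3 byte(s))
  byte[10]=0x46 cont=0 payload=0x46=70: acc |= 70<<0 -> acc=70 shift=7 [end]
Varint 5: bytes[10:11] = 46 -> value 70 (1 byte(s))
  byte[11]=0xEC cont=1 payload=0x6C=108: acc |= 108<<0 -> acc=108 shift=7
  byte[12]=0xC4 cont=1 payload=0x44=68: acc |= 68<<7 -> acc=8812 shift=14
  byte[13]=0x0C cont=0 payload=0x0C=12: acc |= 12<<14 -> acc=205420 shift=21 [end]
Varint 6: bytes[11:14] = EC C4 0C -> value 205420 (3 byte(s))
  byte[14]=0x84 cont=1 payload=0x04=4: acc |= 4<<0 -> acc=4 shift=7
  byte[15]=0x79 cont=0 payload=0x79=121: acc |= 121<<7 -> acc=15492 shift=14 [end]
Varint 7: bytes[14:16] = 84 79 -> value 15492 (2 byte(s))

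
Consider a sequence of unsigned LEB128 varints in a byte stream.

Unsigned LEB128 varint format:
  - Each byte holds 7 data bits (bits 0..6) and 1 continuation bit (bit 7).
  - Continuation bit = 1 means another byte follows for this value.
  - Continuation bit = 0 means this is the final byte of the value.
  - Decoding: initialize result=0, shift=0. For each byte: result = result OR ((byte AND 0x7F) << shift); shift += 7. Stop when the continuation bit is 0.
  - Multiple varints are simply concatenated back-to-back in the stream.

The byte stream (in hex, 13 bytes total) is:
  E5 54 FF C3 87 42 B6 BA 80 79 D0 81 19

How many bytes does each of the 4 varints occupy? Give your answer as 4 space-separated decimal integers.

Answer: 2 4 4 3

Derivation:
  byte[0]=0xE5 cont=1 payload=0x65=101: acc |= 101<<0 -> acc=101 shift=7
  byte[1]=0x54 cont=0 payload=0x54=84: acc |= 84<<7 -> acc=10853 shift=14 [end]
Varint 1: bytes[0:2] = E5 54 -> value 10853 (2 byte(s))
  byte[2]=0xFF cont=1 payload=0x7F=127: acc |= 127<<0 -> acc=127 shift=7
  byte[3]=0xC3 cont=1 payload=0x43=67: acc |= 67<<7 -> acc=8703 shift=14
  byte[4]=0x87 cont=1 payload=0x07=7: acc |= 7<<14 -> acc=123391 shift=21
  byte[5]=0x42 cont=0 payload=0x42=66: acc |= 66<<21 -> acc=138535423 shift=28 [end]
Varint 2: bytes[2:6] = FF C3 87 42 -> value 138535423 (4 byte(s))
  byte[6]=0xB6 cont=1 payload=0x36=54: acc |= 54<<0 -> acc=54 shift=7
  byte[7]=0xBA cont=1 payload=0x3A=58: acc |= 58<<7 -> acc=7478 shift=14
  byte[8]=0x80 cont=1 payload=0x00=0: acc |= 0<<14 -> acc=7478 shift=21
  byte[9]=0x79 cont=0 payload=0x79=121: acc |= 121<<21 -> acc=253762870 shift=28 [end]
Varint 3: bytes[6:10] = B6 BA 80 79 -> value 253762870 (4 byte(s))
  byte[10]=0xD0 cont=1 payload=0x50=80: acc |= 80<<0 -> acc=80 shift=7
  byte[11]=0x81 cont=1 payload=0x01=1: acc |= 1<<7 -> acc=208 shift=14
  byte[12]=0x19 cont=0 payload=0x19=25: acc |= 25<<14 -> acc=409808 shift=21 [end]
Varint 4: bytes[10:13] = D0 81 19 -> value 409808 (3 byte(s))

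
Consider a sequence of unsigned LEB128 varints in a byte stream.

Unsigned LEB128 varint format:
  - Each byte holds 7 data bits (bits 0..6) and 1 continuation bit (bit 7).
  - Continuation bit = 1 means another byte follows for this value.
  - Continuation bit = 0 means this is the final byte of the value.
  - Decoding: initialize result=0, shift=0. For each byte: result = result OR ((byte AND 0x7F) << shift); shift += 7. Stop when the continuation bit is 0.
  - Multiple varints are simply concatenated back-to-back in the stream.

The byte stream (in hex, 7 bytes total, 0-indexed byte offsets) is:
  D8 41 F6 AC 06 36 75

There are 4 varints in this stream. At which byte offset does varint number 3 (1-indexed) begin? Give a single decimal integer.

  byte[0]=0xD8 cont=1 payload=0x58=88: acc |= 88<<0 -> acc=88 shift=7
  byte[1]=0x41 cont=0 payload=0x41=65: acc |= 65<<7 -> acc=8408 shift=14 [end]
Varint 1: bytes[0:2] = D8 41 -> value 8408 (2 byte(s))
  byte[2]=0xF6 cont=1 payload=0x76=118: acc |= 118<<0 -> acc=118 shift=7
  byte[3]=0xAC cont=1 payload=0x2C=44: acc |= 44<<7 -> acc=5750 shift=14
  byte[4]=0x06 cont=0 payload=0x06=6: acc |= 6<<14 -> acc=104054 shift=21 [end]
Varint 2: bytes[2:5] = F6 AC 06 -> value 104054 (3 byte(s))
  byte[5]=0x36 cont=0 payload=0x36=54: acc |= 54<<0 -> acc=54 shift=7 [end]
Varint 3: bytes[5:6] = 36 -> value 54 (1 byte(s))
  byte[6]=0x75 cont=0 payload=0x75=117: acc |= 117<<0 -> acc=117 shift=7 [end]
Varint 4: bytes[6:7] = 75 -> value 117 (1 byte(s))

Answer: 5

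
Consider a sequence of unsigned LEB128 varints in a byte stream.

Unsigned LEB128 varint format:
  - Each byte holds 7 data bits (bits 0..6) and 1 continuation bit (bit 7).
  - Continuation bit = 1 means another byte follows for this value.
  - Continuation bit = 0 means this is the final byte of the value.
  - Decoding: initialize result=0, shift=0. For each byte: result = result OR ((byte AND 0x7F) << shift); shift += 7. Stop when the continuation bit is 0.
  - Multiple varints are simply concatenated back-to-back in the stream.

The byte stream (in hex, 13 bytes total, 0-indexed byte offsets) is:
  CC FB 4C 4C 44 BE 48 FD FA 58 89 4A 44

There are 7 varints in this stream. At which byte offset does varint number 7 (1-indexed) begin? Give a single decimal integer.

  byte[0]=0xCC cont=1 payload=0x4C=76: acc |= 76<<0 -> acc=76 shift=7
  byte[1]=0xFB cont=1 payload=0x7B=123: acc |= 123<<7 -> acc=15820 shift=14
  byte[2]=0x4C cont=0 payload=0x4C=76: acc |= 76<<14 -> acc=1261004 shift=21 [end]
Varint 1: bytes[0:3] = CC FB 4C -> value 1261004 (3 byte(s))
  byte[3]=0x4C cont=0 payload=0x4C=76: acc |= 76<<0 -> acc=76 shift=7 [end]
Varint 2: bytes[3:4] = 4C -> value 76 (1 byte(s))
  byte[4]=0x44 cont=0 payload=0x44=68: acc |= 68<<0 -> acc=68 shift=7 [end]
Varint 3: bytes[4:5] = 44 -> value 68 (1 byte(s))
  byte[5]=0xBE cont=1 payload=0x3E=62: acc |= 62<<0 -> acc=62 shift=7
  byte[6]=0x48 cont=0 payload=0x48=72: acc |= 72<<7 -> acc=9278 shift=14 [end]
Varint 4: bytes[5:7] = BE 48 -> value 9278 (2 byte(s))
  byte[7]=0xFD cont=1 payload=0x7D=125: acc |= 125<<0 -> acc=125 shift=7
  byte[8]=0xFA cont=1 payload=0x7A=122: acc |= 122<<7 -> acc=15741 shift=14
  byte[9]=0x58 cont=0 payload=0x58=88: acc |= 88<<14 -> acc=1457533 shift=21 [end]
Varint 5: bytes[7:10] = FD FA 58 -> value 1457533 (3 byte(s))
  byte[10]=0x89 cont=1 payload=0x09=9: acc |= 9<<0 -> acc=9 shift=7
  byte[11]=0x4A cont=0 payload=0x4A=74: acc |= 74<<7 -> acc=9481 shift=14 [end]
Varint 6: bytes[10:12] = 89 4A -> value 9481 (2 byte(s))
  byte[12]=0x44 cont=0 payload=0x44=68: acc |= 68<<0 -> acc=68 shift=7 [end]
Varint 7: bytes[12:13] = 44 -> value 68 (1 byte(s))

Answer: 12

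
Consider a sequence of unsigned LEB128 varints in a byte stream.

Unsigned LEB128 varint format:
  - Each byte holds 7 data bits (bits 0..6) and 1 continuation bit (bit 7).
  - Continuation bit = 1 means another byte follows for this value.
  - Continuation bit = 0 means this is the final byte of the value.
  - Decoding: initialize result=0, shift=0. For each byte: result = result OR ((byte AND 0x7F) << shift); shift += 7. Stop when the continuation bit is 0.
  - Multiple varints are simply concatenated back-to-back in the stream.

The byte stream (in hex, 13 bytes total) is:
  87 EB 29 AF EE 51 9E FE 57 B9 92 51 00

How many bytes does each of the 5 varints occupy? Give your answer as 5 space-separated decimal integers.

  byte[0]=0x87 cont=1 payload=0x07=7: acc |= 7<<0 -> acc=7 shift=7
  byte[1]=0xEB cont=1 payload=0x6B=107: acc |= 107<<7 -> acc=13703 shift=14
  byte[2]=0x29 cont=0 payload=0x29=41: acc |= 41<<14 -> acc=685447 shift=21 [end]
Varint 1: bytes[0:3] = 87 EB 29 -> value 685447 (3 byte(s))
  byte[3]=0xAF cont=1 payload=0x2F=47: acc |= 47<<0 -> acc=47 shift=7
  byte[4]=0xEE cont=1 payload=0x6E=110: acc |= 110<<7 -> acc=14127 shift=14
  byte[5]=0x51 cont=0 payload=0x51=81: acc |= 81<<14 -> acc=1341231 shift=21 [end]
Varint 2: bytes[3:6] = AF EE 51 -> value 1341231 (3 byte(s))
  byte[6]=0x9E cont=1 payload=0x1E=30: acc |= 30<<0 -> acc=30 shift=7
  byte[7]=0xFE cont=1 payload=0x7E=126: acc |= 126<<7 -> acc=16158 shift=14
  byte[8]=0x57 cont=0 payload=0x57=87: acc |= 87<<14 -> acc=1441566 shift=21 [end]
Varint 3: bytes[6:9] = 9E FE 57 -> value 1441566 (3 byte(s))
  byte[9]=0xB9 cont=1 payload=0x39=57: acc |= 57<<0 -> acc=57 shift=7
  byte[10]=0x92 cont=1 payload=0x12=18: acc |= 18<<7 -> acc=2361 shift=14
  byte[11]=0x51 cont=0 payload=0x51=81: acc |= 81<<14 -> acc=1329465 shift=21 [end]
Varint 4: bytes[9:12] = B9 92 51 -> value 1329465 (3 byte(s))
  byte[12]=0x00 cont=0 payload=0x00=0: acc |= 0<<0 -> acc=0 shift=7 [end]
Varint 5: bytes[12:13] = 00 -> value 0 (1 byte(s))

Answer: 3 3 3 3 1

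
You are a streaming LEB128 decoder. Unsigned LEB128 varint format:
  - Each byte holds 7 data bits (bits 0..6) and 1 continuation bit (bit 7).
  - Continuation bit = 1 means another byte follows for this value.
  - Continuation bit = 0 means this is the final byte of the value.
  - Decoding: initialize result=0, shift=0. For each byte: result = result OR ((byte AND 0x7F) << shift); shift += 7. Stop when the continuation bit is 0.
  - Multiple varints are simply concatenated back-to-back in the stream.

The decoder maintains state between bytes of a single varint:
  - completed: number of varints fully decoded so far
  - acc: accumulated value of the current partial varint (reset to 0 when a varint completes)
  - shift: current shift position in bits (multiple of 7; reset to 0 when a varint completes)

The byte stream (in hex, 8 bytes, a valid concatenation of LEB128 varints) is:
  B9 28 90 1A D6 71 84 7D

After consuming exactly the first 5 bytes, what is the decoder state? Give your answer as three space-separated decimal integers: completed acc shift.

byte[0]=0xB9 cont=1 payload=0x39: acc |= 57<<0 -> completed=0 acc=57 shift=7
byte[1]=0x28 cont=0 payload=0x28: varint #1 complete (value=5177); reset -> completed=1 acc=0 shift=0
byte[2]=0x90 cont=1 payload=0x10: acc |= 16<<0 -> completed=1 acc=16 shift=7
byte[3]=0x1A cont=0 payload=0x1A: varint #2 complete (value=3344); reset -> completed=2 acc=0 shift=0
byte[4]=0xD6 cont=1 payload=0x56: acc |= 86<<0 -> completed=2 acc=86 shift=7

Answer: 2 86 7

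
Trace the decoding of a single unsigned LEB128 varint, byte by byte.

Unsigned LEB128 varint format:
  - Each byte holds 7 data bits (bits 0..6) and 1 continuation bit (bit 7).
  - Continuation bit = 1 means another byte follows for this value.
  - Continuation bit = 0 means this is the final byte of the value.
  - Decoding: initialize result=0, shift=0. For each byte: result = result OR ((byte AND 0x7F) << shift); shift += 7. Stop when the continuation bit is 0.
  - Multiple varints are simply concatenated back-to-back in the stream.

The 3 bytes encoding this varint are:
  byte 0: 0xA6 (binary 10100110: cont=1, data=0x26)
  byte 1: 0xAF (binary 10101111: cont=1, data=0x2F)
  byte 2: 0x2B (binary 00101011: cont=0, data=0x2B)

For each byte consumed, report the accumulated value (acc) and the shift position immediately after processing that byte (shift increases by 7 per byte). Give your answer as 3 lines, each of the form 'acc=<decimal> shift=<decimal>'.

Answer: acc=38 shift=7
acc=6054 shift=14
acc=710566 shift=21

Derivation:
byte 0=0xA6: payload=0x26=38, contrib = 38<<0 = 38; acc -> 38, shift -> 7
byte 1=0xAF: payload=0x2F=47, contrib = 47<<7 = 6016; acc -> 6054, shift -> 14
byte 2=0x2B: payload=0x2B=43, contrib = 43<<14 = 704512; acc -> 710566, shift -> 21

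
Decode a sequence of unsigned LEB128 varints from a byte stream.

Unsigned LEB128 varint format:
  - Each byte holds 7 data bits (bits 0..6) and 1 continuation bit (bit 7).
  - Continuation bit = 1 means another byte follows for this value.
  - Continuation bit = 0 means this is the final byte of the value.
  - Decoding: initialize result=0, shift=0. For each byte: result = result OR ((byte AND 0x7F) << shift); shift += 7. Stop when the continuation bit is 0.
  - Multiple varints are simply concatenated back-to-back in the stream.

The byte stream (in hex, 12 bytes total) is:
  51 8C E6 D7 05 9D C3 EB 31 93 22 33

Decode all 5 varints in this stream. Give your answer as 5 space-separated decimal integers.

  byte[0]=0x51 cont=0 payload=0x51=81: acc |= 81<<0 -> acc=81 shift=7 [end]
Varint 1: bytes[0:1] = 51 -> value 81 (1 byte(s))
  byte[1]=0x8C cont=1 payload=0x0C=12: acc |= 12<<0 -> acc=12 shift=7
  byte[2]=0xE6 cont=1 payload=0x66=102: acc |= 102<<7 -> acc=13068 shift=14
  byte[3]=0xD7 cont=1 payload=0x57=87: acc |= 87<<14 -> acc=1438476 shift=21
  byte[4]=0x05 cont=0 payload=0x05=5: acc |= 5<<21 -> acc=11924236 shift=28 [end]
Varint 2: bytes[1:5] = 8C E6 D7 05 -> value 11924236 (4 byte(s))
  byte[5]=0x9D cont=1 payload=0x1D=29: acc |= 29<<0 -> acc=29 shift=7
  byte[6]=0xC3 cont=1 payload=0x43=67: acc |= 67<<7 -> acc=8605 shift=14
  byte[7]=0xEB cont=1 payload=0x6B=107: acc |= 107<<14 -> acc=1761693 shift=21
  byte[8]=0x31 cont=0 payload=0x31=49: acc |= 49<<21 -> acc=104522141 shift=28 [end]
Varint 3: bytes[5:9] = 9D C3 EB 31 -> value 104522141 (4 byte(s))
  byte[9]=0x93 cont=1 payload=0x13=19: acc |= 19<<0 -> acc=19 shift=7
  byte[10]=0x22 cont=0 payload=0x22=34: acc |= 34<<7 -> acc=4371 shift=14 [end]
Varint 4: bytes[9:11] = 93 22 -> value 4371 (2 byte(s))
  byte[11]=0x33 cont=0 payload=0x33=51: acc |= 51<<0 -> acc=51 shift=7 [end]
Varint 5: bytes[11:12] = 33 -> value 51 (1 byte(s))

Answer: 81 11924236 104522141 4371 51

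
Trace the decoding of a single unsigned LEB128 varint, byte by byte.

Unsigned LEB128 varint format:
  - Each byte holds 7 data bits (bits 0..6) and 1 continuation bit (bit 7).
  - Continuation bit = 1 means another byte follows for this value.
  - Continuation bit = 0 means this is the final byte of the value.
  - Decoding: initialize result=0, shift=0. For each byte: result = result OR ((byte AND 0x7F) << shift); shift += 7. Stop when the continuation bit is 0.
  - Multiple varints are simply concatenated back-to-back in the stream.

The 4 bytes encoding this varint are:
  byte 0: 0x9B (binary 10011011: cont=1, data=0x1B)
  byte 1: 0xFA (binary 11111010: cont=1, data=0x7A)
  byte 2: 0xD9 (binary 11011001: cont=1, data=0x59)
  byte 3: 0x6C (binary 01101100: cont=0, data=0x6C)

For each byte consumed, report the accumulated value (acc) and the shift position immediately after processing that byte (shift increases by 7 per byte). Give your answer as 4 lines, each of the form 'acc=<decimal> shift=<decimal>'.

byte 0=0x9B: payload=0x1B=27, contrib = 27<<0 = 27; acc -> 27, shift -> 7
byte 1=0xFA: payload=0x7A=122, contrib = 122<<7 = 15616; acc -> 15643, shift -> 14
byte 2=0xD9: payload=0x59=89, contrib = 89<<14 = 1458176; acc -> 1473819, shift -> 21
byte 3=0x6C: payload=0x6C=108, contrib = 108<<21 = 226492416; acc -> 227966235, shift -> 28

Answer: acc=27 shift=7
acc=15643 shift=14
acc=1473819 shift=21
acc=227966235 shift=28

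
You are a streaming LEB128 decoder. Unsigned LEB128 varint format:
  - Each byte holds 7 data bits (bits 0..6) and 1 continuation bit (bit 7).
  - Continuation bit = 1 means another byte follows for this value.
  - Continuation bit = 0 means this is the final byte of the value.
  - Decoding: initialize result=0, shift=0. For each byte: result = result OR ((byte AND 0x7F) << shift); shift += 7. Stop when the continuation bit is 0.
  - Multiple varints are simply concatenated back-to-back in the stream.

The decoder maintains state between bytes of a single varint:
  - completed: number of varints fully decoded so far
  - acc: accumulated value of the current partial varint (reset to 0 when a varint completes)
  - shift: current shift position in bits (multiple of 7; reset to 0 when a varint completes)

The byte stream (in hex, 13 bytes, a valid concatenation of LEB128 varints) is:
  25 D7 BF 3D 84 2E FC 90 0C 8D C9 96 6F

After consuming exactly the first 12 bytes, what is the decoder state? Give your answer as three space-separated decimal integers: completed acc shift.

byte[0]=0x25 cont=0 payload=0x25: varint #1 complete (value=37); reset -> completed=1 acc=0 shift=0
byte[1]=0xD7 cont=1 payload=0x57: acc |= 87<<0 -> completed=1 acc=87 shift=7
byte[2]=0xBF cont=1 payload=0x3F: acc |= 63<<7 -> completed=1 acc=8151 shift=14
byte[3]=0x3D cont=0 payload=0x3D: varint #2 complete (value=1007575); reset -> completed=2 acc=0 shift=0
byte[4]=0x84 cont=1 payload=0x04: acc |= 4<<0 -> completed=2 acc=4 shift=7
byte[5]=0x2E cont=0 payload=0x2E: varint #3 complete (value=5892); reset -> completed=3 acc=0 shift=0
byte[6]=0xFC cont=1 payload=0x7C: acc |= 124<<0 -> completed=3 acc=124 shift=7
byte[7]=0x90 cont=1 payload=0x10: acc |= 16<<7 -> completed=3 acc=2172 shift=14
byte[8]=0x0C cont=0 payload=0x0C: varint #4 complete (value=198780); reset -> completed=4 acc=0 shift=0
byte[9]=0x8D cont=1 payload=0x0D: acc |= 13<<0 -> completed=4 acc=13 shift=7
byte[10]=0xC9 cont=1 payload=0x49: acc |= 73<<7 -> completed=4 acc=9357 shift=14
byte[11]=0x96 cont=1 payload=0x16: acc |= 22<<14 -> completed=4 acc=369805 shift=21

Answer: 4 369805 21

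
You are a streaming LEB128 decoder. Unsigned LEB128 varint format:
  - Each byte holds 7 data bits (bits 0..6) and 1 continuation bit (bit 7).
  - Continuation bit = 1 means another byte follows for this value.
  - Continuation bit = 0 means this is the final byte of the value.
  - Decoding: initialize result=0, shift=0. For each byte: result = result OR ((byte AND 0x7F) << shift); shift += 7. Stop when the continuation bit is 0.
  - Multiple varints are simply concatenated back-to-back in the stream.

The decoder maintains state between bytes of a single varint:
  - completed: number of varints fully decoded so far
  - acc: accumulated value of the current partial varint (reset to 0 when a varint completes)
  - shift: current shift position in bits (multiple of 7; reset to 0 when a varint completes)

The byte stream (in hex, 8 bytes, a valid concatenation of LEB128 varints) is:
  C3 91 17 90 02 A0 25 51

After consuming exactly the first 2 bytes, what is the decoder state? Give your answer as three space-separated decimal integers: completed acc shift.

byte[0]=0xC3 cont=1 payload=0x43: acc |= 67<<0 -> completed=0 acc=67 shift=7
byte[1]=0x91 cont=1 payload=0x11: acc |= 17<<7 -> completed=0 acc=2243 shift=14

Answer: 0 2243 14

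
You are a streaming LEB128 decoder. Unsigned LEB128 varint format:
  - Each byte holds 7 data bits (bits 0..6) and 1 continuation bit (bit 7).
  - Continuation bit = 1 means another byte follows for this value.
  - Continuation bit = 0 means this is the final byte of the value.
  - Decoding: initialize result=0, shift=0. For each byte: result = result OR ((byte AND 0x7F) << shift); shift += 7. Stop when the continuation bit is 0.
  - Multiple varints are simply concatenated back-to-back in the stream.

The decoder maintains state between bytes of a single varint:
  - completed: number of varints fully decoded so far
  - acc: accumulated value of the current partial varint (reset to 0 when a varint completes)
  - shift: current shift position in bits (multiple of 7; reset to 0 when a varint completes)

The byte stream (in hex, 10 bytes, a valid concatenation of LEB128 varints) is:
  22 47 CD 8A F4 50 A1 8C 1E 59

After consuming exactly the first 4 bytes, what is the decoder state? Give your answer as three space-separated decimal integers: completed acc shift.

byte[0]=0x22 cont=0 payload=0x22: varint #1 complete (value=34); reset -> completed=1 acc=0 shift=0
byte[1]=0x47 cont=0 payload=0x47: varint #2 complete (value=71); reset -> completed=2 acc=0 shift=0
byte[2]=0xCD cont=1 payload=0x4D: acc |= 77<<0 -> completed=2 acc=77 shift=7
byte[3]=0x8A cont=1 payload=0x0A: acc |= 10<<7 -> completed=2 acc=1357 shift=14

Answer: 2 1357 14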